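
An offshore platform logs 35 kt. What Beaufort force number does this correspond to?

35 kt lies in the Beaufort 8 band (gale, 34–40 kt).

Beaufort force 8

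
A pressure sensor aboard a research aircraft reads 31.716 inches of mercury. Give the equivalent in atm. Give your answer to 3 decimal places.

1.060 atm

1 inHg = 0.0334211 atm, so 31.716 × 0.0334211 = 1.060 atm.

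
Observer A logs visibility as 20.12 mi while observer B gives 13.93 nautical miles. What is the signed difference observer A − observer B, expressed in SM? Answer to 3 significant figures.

4.09 SM

observer B: 13.93 nmi = 16.0304 SM.
Difference: 20.1200 − 16.0304 = 4.09 SM.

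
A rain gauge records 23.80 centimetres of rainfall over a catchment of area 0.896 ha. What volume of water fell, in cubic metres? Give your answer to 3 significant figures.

Depth: 23.80 cm × 10 = 238 mm.
Area: 0.896 ha = 8960 m².
1 mm over 1 m² is 1 L, so volume = 238 × 8960 = 2132480 L = 2130 m³.

2130 cubic metres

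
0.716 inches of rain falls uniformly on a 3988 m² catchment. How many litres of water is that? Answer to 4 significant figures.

72530 litres

Depth: 0.716 in × 25.4 = 18.1864 mm.
1 mm over 1 m² is 1 L, so volume = 18.1864 × 3988 = 72527.363 L ≈ 72530 L.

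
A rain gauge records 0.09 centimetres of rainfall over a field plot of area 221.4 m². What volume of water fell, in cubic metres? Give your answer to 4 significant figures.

0.1993 cubic metres

Depth: 0.09 cm × 10 = 0.9 mm.
1 mm over 1 m² is 1 L, so volume = 0.9 × 221.4 = 199.26 L = 0.1993 m³.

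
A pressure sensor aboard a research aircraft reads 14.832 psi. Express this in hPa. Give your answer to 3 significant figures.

1 psi = 68.9476 hPa, so 14.832 × 68.9476 = 1020 hPa.

1020 hPa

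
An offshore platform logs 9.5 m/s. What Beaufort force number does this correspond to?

9.5 m/s lies in the Beaufort 5 band (fresh breeze, 8.0–10.7 m/s).

Beaufort force 5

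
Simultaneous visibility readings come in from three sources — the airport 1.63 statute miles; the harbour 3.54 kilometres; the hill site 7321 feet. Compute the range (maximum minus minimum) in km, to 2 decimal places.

the airport: 1.63 SM = 2.6232 km.
the hill site: 7321 ft = 2.2314 km.
Spread: 3.5400 − 2.2314 = 1.31 km.

1.31 km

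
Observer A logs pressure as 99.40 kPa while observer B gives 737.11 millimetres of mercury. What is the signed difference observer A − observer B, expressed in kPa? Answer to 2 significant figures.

observer B: 737.11 mmHg = 98.273 kPa.
Difference: 99.400 − 98.273 = 1.1 kPa.

1.1 kPa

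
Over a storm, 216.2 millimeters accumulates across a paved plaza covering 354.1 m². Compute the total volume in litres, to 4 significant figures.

76560 litres

1 mm over 1 m² is 1 L, so volume = 216.2 × 354.1 = 76556.42 L ≈ 76560 L.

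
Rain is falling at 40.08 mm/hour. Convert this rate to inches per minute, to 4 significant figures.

40.08 mm/hour × 0.0393701 in/mm × 0.0166667 hour/minute = 0.02630 in/minute.

0.02630 in/minute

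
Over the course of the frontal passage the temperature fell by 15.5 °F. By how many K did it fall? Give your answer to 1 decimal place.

8.6 K

For a temperature change the 32° offset cancels: ΔK = 15.5 × 0.5556 = 8.6 K.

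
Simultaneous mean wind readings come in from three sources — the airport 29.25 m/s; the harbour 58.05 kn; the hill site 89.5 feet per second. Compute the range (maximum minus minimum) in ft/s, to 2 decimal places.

the airport: 29.25 m/s = 95.9646 ft/s.
the harbour: 58.05 kt = 97.9774 ft/s.
Spread: 97.9774 − 89.5000 = 8.48 ft/s.

8.48 ft/s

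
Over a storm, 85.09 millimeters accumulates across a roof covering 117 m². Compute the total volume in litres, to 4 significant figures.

9956 litres

1 mm over 1 m² is 1 L, so volume = 85.09 × 117 = 9955.53 L ≈ 9956 L.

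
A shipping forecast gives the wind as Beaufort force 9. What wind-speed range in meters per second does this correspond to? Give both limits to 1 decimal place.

Beaufort 9 (strong gale) spans 20.8–24.4 m/s.

20.8 to 24.4 m/s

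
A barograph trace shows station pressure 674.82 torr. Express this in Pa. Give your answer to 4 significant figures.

1 mmHg = 133.322 Pa, so 674.82 × 133.322 = 89970 Pa.

89970 Pa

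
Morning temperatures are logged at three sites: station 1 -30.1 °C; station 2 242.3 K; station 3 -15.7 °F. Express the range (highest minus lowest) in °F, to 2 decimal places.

7.83 °F

station 2: 242.3 K = -30.850 °C.
station 3: -15.7 °F = -26.500 °C.
Spread: (-26.500) − (-30.850) = 4.350 °C = 7.83 °F.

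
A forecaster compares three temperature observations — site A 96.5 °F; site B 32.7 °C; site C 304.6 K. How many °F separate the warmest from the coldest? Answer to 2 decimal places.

site A: 96.5 °F = 35.833 °C.
site C: 304.6 K = 31.450 °C.
Spread: 35.833 − 31.450 = 4.383 °C = 7.89 °F.

7.89 °F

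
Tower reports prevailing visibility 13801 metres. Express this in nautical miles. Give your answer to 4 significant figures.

1 m = 0.000539957 nmi, so 13801 × 0.000539957 = 7.452 nmi.

7.452 nmi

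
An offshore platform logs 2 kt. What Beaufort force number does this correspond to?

2 kt lies in the Beaufort 1 band (light air, 1–3 kt).

Beaufort force 1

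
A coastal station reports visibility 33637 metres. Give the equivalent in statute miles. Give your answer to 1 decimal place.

20.9 SM

1 m = 0.000621371 SM, so 33637 × 0.000621371 = 20.9 SM.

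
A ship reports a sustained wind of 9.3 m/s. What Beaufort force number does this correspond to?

Beaufort force 5

9.3 m/s lies in the Beaufort 5 band (fresh breeze, 8.0–10.7 m/s).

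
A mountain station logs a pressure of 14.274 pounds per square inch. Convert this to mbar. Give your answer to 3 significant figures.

1 psi = 68.9476 mb, so 14.274 × 68.9476 = 984 mb.

984 mb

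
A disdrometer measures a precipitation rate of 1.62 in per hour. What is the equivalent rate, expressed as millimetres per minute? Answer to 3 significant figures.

1.62 in/hour × 25.4 mm/in × 0.0166667 hour/minute = 0.686 mm/minute.

0.686 mm/minute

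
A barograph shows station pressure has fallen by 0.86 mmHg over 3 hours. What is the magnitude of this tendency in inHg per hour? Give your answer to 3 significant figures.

0.86 mmHg / 3 h × 0.0393701 inHg/mmHg = 0.0113 inHg/h.

0.0113 inHg per hour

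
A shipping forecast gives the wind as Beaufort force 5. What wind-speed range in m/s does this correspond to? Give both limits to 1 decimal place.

Beaufort 5 (fresh breeze) spans 8.0–10.7 m/s.

8.0 to 10.7 m/s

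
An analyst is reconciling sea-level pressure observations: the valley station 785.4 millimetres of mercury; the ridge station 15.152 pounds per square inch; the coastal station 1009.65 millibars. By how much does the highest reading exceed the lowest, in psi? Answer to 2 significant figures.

the valley station: 785.4 mmHg = 15.1871 psi.
the coastal station: 1009.65 mb = 14.6437 psi.
Spread: 15.1871 − 14.6437 = 0.54 psi.

0.54 psi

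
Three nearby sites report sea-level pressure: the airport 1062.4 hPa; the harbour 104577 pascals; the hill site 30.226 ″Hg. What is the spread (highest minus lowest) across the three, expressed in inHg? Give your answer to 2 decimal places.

1.15 inHg

the airport: 1062.4 hPa = 31.3727 inHg.
the harbour: 104577 Pa = 30.8816 inHg.
Spread: 31.3727 − 30.2260 = 1.15 inHg.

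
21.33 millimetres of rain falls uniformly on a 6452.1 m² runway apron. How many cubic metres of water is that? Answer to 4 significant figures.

137.6 cubic metres

1 mm over 1 m² is 1 L, so volume = 21.33 × 6452.1 = 137623.29 L = 137.6 m³.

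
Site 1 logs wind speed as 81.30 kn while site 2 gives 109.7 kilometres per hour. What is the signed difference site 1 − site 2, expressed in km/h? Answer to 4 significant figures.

site 1: 81.30 kt = 150.5676 km/h.
Difference: 150.5676 − 109.7000 = 40.87 km/h.

40.87 km/h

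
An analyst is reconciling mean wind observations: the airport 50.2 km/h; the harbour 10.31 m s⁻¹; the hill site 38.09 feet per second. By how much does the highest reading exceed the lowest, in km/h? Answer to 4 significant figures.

the harbour: 10.31 m/s = 37.1160 km/h.
the hill site: 38.09 ft/s = 41.7954 km/h.
Spread: 50.2000 − 37.1160 = 13.08 km/h.

13.08 km/h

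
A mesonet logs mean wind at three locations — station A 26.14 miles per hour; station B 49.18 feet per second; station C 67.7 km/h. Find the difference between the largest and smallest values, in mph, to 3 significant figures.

station B: 49.18 ft/s = 33.532 mph.
station C: 67.7 km/h = 42.067 mph.
Spread: 42.067 − 26.140 = 15.9 mph.

15.9 mph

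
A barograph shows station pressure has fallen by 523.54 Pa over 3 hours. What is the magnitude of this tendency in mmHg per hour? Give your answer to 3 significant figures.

523.54 Pa / 3 h × 0.00750062 mmHg/Pa = 1.31 mmHg/h.

1.31 mmHg per hour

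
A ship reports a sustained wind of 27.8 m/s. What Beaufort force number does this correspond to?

Beaufort force 10

27.8 m/s lies in the Beaufort 10 band (storm, 24.5–28.4 m/s).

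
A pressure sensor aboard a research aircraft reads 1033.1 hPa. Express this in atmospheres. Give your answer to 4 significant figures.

1 hPa = 0.000986923 atm, so 1033.1 × 0.000986923 = 1.020 atm.

1.020 atm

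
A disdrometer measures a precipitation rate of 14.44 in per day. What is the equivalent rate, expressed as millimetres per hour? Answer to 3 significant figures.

15.3 mm/hour

14.44 in/day × 25.4 mm/in × 0.0416667 day/hour = 15.3 mm/hour.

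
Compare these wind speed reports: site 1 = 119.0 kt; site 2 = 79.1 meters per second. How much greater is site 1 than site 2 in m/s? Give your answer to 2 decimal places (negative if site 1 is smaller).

-17.88 m/s

site 1: 119.0 kt = 61.2189 m/s.
Difference: 61.2189 − 79.1000 = -17.88 m/s.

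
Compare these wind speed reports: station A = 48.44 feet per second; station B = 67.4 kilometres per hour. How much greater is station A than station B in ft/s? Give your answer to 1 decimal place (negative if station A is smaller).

station B: 67.4 km/h = 61.425 ft/s.
Difference: 48.440 − 61.425 = -13.0 ft/s.

-13.0 ft/s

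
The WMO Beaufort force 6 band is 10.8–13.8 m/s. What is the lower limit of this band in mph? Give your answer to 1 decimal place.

24.2 mph

10.8–13.8 m/s × 2.237 = 24.2–30.9 mph.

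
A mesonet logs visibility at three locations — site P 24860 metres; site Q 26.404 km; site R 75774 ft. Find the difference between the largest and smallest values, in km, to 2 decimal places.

site P: 24860 m = 24.8600 km.
site R: 75774 ft = 23.0959 km.
Spread: 26.4040 − 23.0959 = 3.31 km.

3.31 km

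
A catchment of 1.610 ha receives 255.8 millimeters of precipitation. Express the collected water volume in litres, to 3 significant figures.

4120000 litres

Area: 1.610 ha = 16100 m².
1 mm over 1 m² is 1 L, so volume = 255.8 × 16100 = 4118380 L ≈ 4120000 L.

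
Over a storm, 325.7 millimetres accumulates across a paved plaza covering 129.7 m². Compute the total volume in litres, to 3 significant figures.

1 mm over 1 m² is 1 L, so volume = 325.7 × 129.7 = 42243.29 L ≈ 42200 L.

42200 litres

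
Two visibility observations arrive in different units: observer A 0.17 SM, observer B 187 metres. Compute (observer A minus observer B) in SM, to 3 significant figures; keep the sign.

observer B: 187 m = 0.116196 SM.
Difference: 0.170000 − 0.116196 = 0.0538 SM.

0.0538 SM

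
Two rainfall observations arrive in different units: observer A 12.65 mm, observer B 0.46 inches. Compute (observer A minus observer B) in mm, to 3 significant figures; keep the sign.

observer B: 0.46 in = 11.68400 mm.
Difference: 12.65000 − 11.68400 = 0.966 mm.

0.966 mm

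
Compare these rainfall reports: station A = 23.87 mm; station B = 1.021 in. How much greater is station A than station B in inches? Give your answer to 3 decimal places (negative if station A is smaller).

-0.081 in

station A: 23.87 mm = 0.93976 in.
Difference: 0.93976 − 1.02100 = -0.081 in.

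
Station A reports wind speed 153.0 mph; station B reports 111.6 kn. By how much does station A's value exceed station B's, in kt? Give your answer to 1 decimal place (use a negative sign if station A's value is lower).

station A: 153.0 mph = 132.953 kt.
Difference: 132.953 − 111.600 = 21.4 kt.

21.4 kt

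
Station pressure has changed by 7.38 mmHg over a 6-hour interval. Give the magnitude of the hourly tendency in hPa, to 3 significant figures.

1.64 hPa per hour

7.38 mmHg / 6 h × 1.33322 hPa/mmHg = 1.64 hPa/h.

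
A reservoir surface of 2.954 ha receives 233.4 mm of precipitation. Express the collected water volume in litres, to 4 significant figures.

6895000 litres

Area: 2.954 ha = 29540 m².
1 mm over 1 m² is 1 L, so volume = 233.4 × 29540 = 6894636 L ≈ 6895000 L.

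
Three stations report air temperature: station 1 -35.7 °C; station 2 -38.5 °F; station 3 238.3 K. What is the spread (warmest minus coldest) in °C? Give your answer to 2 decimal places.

4.32 °C

station 2: -38.5 °F = -39.167 °C.
station 3: 238.3 K = -34.850 °C.
Spread: (-34.850) − (-39.167) = 4.317 °C.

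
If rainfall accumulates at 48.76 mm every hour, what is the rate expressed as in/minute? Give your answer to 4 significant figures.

48.76 mm/hour × 0.0393701 in/mm × 0.0166667 hour/minute = 0.03199 in/minute.

0.03199 in/minute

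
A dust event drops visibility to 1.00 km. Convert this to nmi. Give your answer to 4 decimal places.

1 km = 0.539957 nmi, so 1.00 × 0.539957 = 0.5400 nmi.

0.5400 nmi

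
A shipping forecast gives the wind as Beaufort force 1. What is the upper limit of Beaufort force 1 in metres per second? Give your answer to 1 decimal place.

Beaufort 1 (light air) spans 0.3–1.5 m/s.

1.5 m/s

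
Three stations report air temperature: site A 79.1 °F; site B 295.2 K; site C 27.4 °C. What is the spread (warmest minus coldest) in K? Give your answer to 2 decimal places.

5.35 K

site A: 79.1 °F = 26.167 °C.
site B: 295.2 K = 22.050 °C.
Spread: 27.400 − 22.050 = 5.350 °C.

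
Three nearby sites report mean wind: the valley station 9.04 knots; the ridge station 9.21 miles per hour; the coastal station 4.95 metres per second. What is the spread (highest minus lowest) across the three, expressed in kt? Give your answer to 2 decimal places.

1.62 kt

the ridge station: 9.21 mph = 8.0033 kt.
the coastal station: 4.95 m/s = 9.6220 kt.
Spread: 9.6220 − 8.0033 = 1.62 kt.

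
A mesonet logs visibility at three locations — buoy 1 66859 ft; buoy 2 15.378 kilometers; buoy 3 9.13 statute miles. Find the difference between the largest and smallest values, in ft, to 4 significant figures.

buoy 2: 15.378 km = 50452.76 ft.
buoy 3: 9.13 SM = 48206.40 ft.
Spread: 66859.00 − 48206.40 = 18650 ft.

18650 ft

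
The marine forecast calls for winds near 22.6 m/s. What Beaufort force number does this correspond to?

22.6 m/s lies in the Beaufort 9 band (strong gale, 20.8–24.4 m/s).

Beaufort force 9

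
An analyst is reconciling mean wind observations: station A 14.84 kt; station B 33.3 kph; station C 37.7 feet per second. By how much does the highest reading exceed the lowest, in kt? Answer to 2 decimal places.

station B: 33.3 km/h = 17.9806 kt.
station C: 37.7 ft/s = 22.3366 kt.
Spread: 22.3366 − 14.8400 = 7.50 kt.

7.50 kt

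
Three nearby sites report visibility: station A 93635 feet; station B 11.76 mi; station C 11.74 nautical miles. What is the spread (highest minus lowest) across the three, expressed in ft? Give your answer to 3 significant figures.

31500 ft

station B: 11.76 SM = 62092.80 ft.
station C: 11.74 nmi = 71333.60 ft.
Spread: 93635.00 − 62092.80 = 31500 ft.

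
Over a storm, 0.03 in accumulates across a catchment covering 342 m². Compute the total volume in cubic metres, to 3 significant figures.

0.261 cubic metres

Depth: 0.03 in × 25.4 = 0.762 mm.
1 mm over 1 m² is 1 L, so volume = 0.762 × 342 = 260.604 L = 0.261 m³.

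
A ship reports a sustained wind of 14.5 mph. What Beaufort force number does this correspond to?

14.5 mph = 6.5 m/s, which is Beaufort 4 (moderate breeze, 5.5–7.9 m/s).

Beaufort force 4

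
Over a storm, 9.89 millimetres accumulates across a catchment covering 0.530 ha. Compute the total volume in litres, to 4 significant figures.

52420 litres

Area: 0.530 ha = 5300 m².
1 mm over 1 m² is 1 L, so volume = 9.89 × 5300 = 52417 L ≈ 52420 L.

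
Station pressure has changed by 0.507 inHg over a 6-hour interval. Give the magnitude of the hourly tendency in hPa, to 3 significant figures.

2.86 hPa per hour

0.507 inHg / 6 h × 33.8639 hPa/inHg = 2.86 hPa/h.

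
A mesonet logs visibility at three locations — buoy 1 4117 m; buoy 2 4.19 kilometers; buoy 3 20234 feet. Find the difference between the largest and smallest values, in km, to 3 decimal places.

2.050 km

buoy 1: 4117 m = 4.11700 km.
buoy 3: 20234 ft = 6.16732 km.
Spread: 6.16732 − 4.11700 = 2.050 km.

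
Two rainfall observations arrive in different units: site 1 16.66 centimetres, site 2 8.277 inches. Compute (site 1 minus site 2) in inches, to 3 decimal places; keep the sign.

-1.718 in

site 1: 16.66 cm = 6.55906 in.
Difference: 6.55906 − 8.27700 = -1.718 in.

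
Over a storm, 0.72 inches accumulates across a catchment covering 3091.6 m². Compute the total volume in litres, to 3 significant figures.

56500 litres

Depth: 0.72 in × 25.4 = 18.288 mm.
1 mm over 1 m² is 1 L, so volume = 18.288 × 3091.6 = 56539.181 L ≈ 56500 L.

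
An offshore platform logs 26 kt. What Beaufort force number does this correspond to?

26 kt lies in the Beaufort 6 band (strong breeze, 22–27 kt).

Beaufort force 6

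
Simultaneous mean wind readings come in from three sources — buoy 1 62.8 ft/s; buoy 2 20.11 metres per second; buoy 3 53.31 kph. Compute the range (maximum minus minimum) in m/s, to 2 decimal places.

buoy 1: 62.8 ft/s = 19.1414 m/s.
buoy 3: 53.31 km/h = 14.8083 m/s.
Spread: 20.1100 − 14.8083 = 5.30 m/s.

5.30 m/s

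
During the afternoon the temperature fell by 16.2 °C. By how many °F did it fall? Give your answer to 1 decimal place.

29.2 °F

Converting a difference, only the 9/5 scale factor applies: Δ°F = 16.2 × 1.8 = 29.2 °F.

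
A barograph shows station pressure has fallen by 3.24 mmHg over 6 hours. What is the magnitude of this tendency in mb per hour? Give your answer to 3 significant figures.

0.720 mb per hour

3.24 mmHg / 6 h × 1.33322 mb/mmHg = 0.720 mb/h.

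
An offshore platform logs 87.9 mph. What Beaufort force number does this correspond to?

87.9 mph = 39.3 m/s, which is Beaufort 12 (hurricane force, ≥32.7 m/s).

Beaufort force 12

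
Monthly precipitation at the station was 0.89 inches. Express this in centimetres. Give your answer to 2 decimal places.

2.26 cm

1 in = 2.54 cm, so 0.89 × 2.54 = 2.26 cm.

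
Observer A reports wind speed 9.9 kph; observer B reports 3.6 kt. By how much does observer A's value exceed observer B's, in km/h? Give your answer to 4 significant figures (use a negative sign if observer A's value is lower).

3.233 km/h

observer B: 3.6 kt = 6.66720 km/h.
Difference: 9.90000 − 6.66720 = 3.233 km/h.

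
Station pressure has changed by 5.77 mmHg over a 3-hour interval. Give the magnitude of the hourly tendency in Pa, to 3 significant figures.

5.77 mmHg / 3 h × 133.322 Pa/mmHg = 256 Pa/h.

256 Pa per hour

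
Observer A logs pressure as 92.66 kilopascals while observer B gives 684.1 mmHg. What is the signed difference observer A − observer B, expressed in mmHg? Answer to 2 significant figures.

observer A: 92.66 kPa = 695.01 mmHg.
Difference: 695.01 − 684.10 = 11 mmHg.

11 mmHg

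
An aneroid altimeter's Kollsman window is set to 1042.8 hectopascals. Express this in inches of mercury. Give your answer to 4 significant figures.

30.79 inHg

1 hPa = 0.02953 inHg, so 1042.8 × 0.02953 = 30.79 inHg.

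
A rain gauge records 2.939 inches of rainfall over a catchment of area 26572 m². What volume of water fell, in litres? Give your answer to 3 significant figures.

Depth: 2.939 in × 25.4 = 74.6506 mm.
1 mm over 1 m² is 1 L, so volume = 74.6506 × 26572 = 1983615.7 L ≈ 1980000 L.

1980000 litres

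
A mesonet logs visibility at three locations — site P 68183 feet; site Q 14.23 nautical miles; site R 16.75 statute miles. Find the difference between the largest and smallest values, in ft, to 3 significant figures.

20300 ft

site Q: 14.23 nmi = 86463.12 ft.
site R: 16.75 SM = 88440.00 ft.
Spread: 88440.00 − 68183.00 = 20300 ft.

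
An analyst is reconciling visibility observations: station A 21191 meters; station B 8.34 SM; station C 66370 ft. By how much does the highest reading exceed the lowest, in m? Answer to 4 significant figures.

7769 m

station B: 8.34 SM = 13421.93 m.
station C: 66370 ft = 20229.58 m.
Spread: 21191.00 − 13421.93 = 7769 m.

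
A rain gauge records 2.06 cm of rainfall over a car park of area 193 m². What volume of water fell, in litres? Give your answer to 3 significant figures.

3980 litres

Depth: 2.06 cm × 10 = 20.6 mm.
1 mm over 1 m² is 1 L, so volume = 20.6 × 193 = 3975.8 L ≈ 3980 L.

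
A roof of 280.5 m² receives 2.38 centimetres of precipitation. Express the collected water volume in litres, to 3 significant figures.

6680 litres

Depth: 2.38 cm × 10 = 23.8 mm.
1 mm over 1 m² is 1 L, so volume = 23.8 × 280.5 = 6675.9 L ≈ 6680 L.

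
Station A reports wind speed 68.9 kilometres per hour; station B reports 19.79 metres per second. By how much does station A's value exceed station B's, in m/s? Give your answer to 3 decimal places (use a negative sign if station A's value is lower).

station A: 68.9 km/h = 19.13889 m/s.
Difference: 19.13889 − 19.79000 = -0.651 m/s.

-0.651 m/s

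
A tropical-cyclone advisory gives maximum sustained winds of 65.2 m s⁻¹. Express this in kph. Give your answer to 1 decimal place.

234.7 km/h

1 m/s = 3.6 km/h, so 65.2 × 3.6 = 234.7 km/h.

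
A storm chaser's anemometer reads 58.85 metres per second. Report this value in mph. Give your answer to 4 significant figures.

131.6 mph

1 m/s = 2.23694 mph, so 58.85 × 2.23694 = 131.6 mph.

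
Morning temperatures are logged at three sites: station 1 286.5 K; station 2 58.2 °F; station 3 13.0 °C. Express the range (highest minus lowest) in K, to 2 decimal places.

station 1: 286.5 K = 13.350 °C.
station 2: 58.2 °F = 14.556 °C.
Spread: 14.556 − 13.000 = 1.556 °C.

1.56 K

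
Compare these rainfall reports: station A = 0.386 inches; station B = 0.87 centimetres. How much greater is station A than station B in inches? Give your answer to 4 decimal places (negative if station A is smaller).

station B: 0.87 cm = 0.342520 in.
Difference: 0.386000 − 0.342520 = 0.0435 in.

0.0435 in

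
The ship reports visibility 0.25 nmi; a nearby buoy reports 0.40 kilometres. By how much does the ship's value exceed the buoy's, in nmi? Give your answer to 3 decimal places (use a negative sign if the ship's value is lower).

the buoy: 0.40 km = 0.21598 nmi.
Difference: 0.25000 − 0.21598 = 0.034 nmi.

0.034 nmi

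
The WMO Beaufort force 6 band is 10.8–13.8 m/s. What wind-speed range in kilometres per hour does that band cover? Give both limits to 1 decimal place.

10.8–13.8 m/s × 3.6 = 38.9–49.7 km/h.

38.9 to 49.7 km/h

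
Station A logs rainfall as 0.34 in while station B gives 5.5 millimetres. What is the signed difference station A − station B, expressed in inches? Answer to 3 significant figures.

0.123 in

station B: 5.5 mm = 0.21654 in.
Difference: 0.34000 − 0.21654 = 0.123 in.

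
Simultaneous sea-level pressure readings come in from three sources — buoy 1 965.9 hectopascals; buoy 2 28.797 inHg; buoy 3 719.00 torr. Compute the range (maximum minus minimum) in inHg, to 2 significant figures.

buoy 1: 965.9 hPa = 28.5230 inHg.
buoy 3: 719.00 mmHg = 28.3071 inHg.
Spread: 28.7970 − 28.3071 = 0.49 inHg.

0.49 inHg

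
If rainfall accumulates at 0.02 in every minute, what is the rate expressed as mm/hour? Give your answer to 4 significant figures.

0.02 in/minute × 25.4 mm/in × 60 minute/hour = 30.48 mm/hour.

30.48 mm/hour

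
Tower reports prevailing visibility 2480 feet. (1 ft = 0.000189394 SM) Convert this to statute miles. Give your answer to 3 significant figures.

1 ft = 0.000189394 SM, so 2480 × 0.000189394 = 0.470 SM.

0.470 SM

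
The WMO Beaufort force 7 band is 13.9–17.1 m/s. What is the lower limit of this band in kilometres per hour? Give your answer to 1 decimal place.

13.9–17.1 m/s × 3.6 = 50.0–61.6 km/h.

50.0 km/h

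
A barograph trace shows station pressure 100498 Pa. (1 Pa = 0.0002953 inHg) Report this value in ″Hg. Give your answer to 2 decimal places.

29.68 inHg

1 Pa = 0.0002953 inHg, so 100498 × 0.0002953 = 29.68 inHg.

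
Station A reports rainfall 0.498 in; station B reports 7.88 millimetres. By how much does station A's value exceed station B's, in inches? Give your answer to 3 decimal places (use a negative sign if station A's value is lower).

0.188 in

station B: 7.88 mm = 0.31024 in.
Difference: 0.49800 − 0.31024 = 0.188 in.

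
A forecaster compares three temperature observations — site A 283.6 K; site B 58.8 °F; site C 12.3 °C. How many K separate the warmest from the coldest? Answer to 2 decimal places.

4.44 K

site A: 283.6 K = 10.450 °C.
site B: 58.8 °F = 14.889 °C.
Spread: 14.889 − 10.450 = 4.439 °C.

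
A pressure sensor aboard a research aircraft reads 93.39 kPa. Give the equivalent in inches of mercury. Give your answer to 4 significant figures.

27.58 inHg

1 kPa = 0.2953 inHg, so 93.39 × 0.2953 = 27.58 inHg.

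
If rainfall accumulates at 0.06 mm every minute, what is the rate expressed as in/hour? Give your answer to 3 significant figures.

0.142 in/hour

0.06 mm/minute × 0.0393701 in/mm × 60 minute/hour = 0.142 in/hour.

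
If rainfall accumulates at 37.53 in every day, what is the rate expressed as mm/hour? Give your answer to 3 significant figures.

37.53 in/day × 25.4 mm/in × 0.0416667 day/hour = 39.7 mm/hour.

39.7 mm/hour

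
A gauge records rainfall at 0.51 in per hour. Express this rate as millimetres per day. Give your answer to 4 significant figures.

0.51 in/hour × 25.4 mm/in × 24 hour/day = 310.9 mm/day.

310.9 mm/day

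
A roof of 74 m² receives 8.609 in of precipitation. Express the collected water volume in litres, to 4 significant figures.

16180 litres

Depth: 8.609 in × 25.4 = 218.6686 mm.
1 mm over 1 m² is 1 L, so volume = 218.6686 × 74 = 16181.476 L ≈ 16180 L.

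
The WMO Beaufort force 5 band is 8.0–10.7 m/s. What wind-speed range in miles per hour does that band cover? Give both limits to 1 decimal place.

17.9 to 23.9 mph

8.0–10.7 m/s × 2.237 = 17.9–23.9 mph.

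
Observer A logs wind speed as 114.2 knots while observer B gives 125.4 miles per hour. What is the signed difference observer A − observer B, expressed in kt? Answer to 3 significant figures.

observer B: 125.4 mph = 108.9696 kt.
Difference: 114.2000 − 108.9696 = 5.23 kt.

5.23 kt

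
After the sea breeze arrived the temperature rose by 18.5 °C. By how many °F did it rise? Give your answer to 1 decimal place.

33.3 °F

A change of 1 °C equals a change of 1.8 °F: Δ°F = 18.5 × 1.8 = 33.3 °F.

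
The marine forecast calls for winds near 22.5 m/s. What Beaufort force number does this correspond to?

22.5 m/s lies in the Beaufort 9 band (strong gale, 20.8–24.4 m/s).

Beaufort force 9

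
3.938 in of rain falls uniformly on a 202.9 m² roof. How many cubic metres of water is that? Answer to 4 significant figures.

Depth: 3.938 in × 25.4 = 100.0252 mm.
1 mm over 1 m² is 1 L, so volume = 100.0252 × 202.9 = 20295.113 L = 20.30 m³.

20.30 cubic metres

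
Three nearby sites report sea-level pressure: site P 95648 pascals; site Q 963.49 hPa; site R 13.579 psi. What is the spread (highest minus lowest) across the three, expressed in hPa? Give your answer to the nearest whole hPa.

27 hPa

site P: 95648 Pa = 956.48 hPa.
site R: 13.579 psi = 936.24 hPa.
Spread: 963.49 − 936.24 = 27 hPa.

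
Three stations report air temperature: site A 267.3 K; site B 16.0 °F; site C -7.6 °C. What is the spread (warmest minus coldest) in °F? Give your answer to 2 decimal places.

site A: 267.3 K = -5.850 °C.
site B: 16.0 °F = -8.889 °C.
Spread: (-5.850) − (-8.889) = 3.039 °C = 5.47 °F.

5.47 °F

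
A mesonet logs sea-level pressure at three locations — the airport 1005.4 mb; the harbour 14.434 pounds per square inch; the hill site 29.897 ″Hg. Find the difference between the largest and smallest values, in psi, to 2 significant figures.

the airport: 1005.4 mb = 14.5821 psi.
the hill site: 29.897 inHg = 14.6840 psi.
Spread: 14.6840 − 14.4340 = 0.25 psi.

0.25 psi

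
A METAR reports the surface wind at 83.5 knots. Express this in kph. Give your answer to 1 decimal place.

154.6 km/h

1 kt = 1.852 km/h, so 83.5 × 1.852 = 154.6 km/h.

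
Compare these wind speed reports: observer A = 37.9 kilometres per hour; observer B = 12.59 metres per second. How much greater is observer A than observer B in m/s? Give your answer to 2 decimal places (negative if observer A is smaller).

observer A: 37.9 km/h = 10.5278 m/s.
Difference: 10.5278 − 12.5900 = -2.06 m/s.

-2.06 m/s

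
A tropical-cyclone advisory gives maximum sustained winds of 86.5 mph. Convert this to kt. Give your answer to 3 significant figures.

75.2 kt

1 mph = 0.868976 kt, so 86.5 × 0.868976 = 75.2 kt.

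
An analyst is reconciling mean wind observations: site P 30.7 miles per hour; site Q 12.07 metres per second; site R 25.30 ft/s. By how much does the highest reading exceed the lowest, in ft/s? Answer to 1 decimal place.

19.7 ft/s

site P: 30.7 mph = 45.027 ft/s.
site Q: 12.07 m/s = 39.600 ft/s.
Spread: 45.027 − 25.300 = 19.7 ft/s.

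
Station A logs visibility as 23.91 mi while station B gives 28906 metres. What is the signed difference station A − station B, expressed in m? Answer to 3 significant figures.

station A: 23.91 SM = 38479.42 m.
Difference: 38479.42 − 28906.00 = 9570 m.

9570 m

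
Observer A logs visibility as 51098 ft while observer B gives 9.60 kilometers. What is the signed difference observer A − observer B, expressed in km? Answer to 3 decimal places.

observer A: 51098 ft = 15.57467 km.
Difference: 15.57467 − 9.60000 = 5.975 km.

5.975 km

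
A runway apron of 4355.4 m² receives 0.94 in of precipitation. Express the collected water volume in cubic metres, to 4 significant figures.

104.0 cubic metres

Depth: 0.94 in × 25.4 = 23.876 mm.
1 mm over 1 m² is 1 L, so volume = 23.876 × 4355.4 = 103989.53 L = 104.0 m³.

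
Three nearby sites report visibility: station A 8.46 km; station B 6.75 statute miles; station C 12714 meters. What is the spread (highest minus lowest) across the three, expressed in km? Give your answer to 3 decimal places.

4.254 km

station B: 6.75 SM = 10.86307 km.
station C: 12714 m = 12.71400 km.
Spread: 12.71400 − 8.46000 = 4.254 km.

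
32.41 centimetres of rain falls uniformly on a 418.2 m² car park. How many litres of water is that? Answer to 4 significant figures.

135500 litres

Depth: 32.41 cm × 10 = 324.1 mm.
1 mm over 1 m² is 1 L, so volume = 324.1 × 418.2 = 135538.62 L ≈ 135500 L.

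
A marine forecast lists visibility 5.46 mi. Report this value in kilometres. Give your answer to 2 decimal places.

8.79 km

1 SM = 1.60934 km, so 5.46 × 1.60934 = 8.79 km.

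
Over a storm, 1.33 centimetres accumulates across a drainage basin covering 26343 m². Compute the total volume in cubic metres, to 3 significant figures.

Depth: 1.33 cm × 10 = 13.3 mm.
1 mm over 1 m² is 1 L, so volume = 13.3 × 26343 = 350361.9 L = 350 m³.

350 cubic metres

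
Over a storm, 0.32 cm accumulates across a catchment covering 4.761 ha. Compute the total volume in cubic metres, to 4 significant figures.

152.4 cubic metres

Depth: 0.32 cm × 10 = 3.2 mm.
Area: 4.761 ha = 47610 m².
1 mm over 1 m² is 1 L, so volume = 3.2 × 47610 = 152352 L = 152.4 m³.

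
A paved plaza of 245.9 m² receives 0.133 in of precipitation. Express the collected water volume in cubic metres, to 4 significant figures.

Depth: 0.133 in × 25.4 = 3.3782 mm.
1 mm over 1 m² is 1 L, so volume = 3.3782 × 245.9 = 830.69938 L = 0.8307 m³.

0.8307 cubic metres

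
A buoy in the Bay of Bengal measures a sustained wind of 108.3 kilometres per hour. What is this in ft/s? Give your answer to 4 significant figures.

98.70 ft/s

1 km/h = 0.911344 ft/s, so 108.3 × 0.911344 = 98.70 ft/s.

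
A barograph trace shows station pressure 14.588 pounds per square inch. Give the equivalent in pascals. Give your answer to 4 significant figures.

100600 Pa

1 psi = 6894.76 Pa, so 14.588 × 6894.76 = 100600 Pa.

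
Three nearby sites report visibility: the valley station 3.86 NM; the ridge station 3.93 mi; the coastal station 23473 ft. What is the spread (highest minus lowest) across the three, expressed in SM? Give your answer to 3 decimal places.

the valley station: 3.86 nmi = 4.44201 SM.
the coastal station: 23473 ft = 4.44564 SM.
Spread: 4.44564 − 3.93000 = 0.516 SM.

0.516 SM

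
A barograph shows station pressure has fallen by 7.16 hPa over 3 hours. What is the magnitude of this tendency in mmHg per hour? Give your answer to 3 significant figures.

1.79 mmHg per hour

7.16 hPa / 3 h × 0.750062 mmHg/hPa = 1.79 mmHg/h.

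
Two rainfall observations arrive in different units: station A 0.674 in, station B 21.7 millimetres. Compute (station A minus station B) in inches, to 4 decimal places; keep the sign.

station B: 21.7 mm = 0.854331 in.
Difference: 0.674000 − 0.854331 = -0.1803 in.

-0.1803 in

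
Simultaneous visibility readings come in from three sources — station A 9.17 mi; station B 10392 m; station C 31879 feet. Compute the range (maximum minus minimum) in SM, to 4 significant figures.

3.132 SM

station B: 10392 m = 6.45729 SM.
station C: 31879 ft = 6.03769 SM.
Spread: 9.17000 − 6.03769 = 3.132 SM.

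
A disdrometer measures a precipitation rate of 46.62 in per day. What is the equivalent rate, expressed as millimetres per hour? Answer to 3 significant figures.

46.62 in/day × 25.4 mm/in × 0.0416667 day/hour = 49.3 mm/hour.

49.3 mm/hour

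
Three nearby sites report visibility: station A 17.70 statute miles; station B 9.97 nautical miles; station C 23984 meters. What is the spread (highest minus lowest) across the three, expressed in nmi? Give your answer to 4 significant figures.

station A: 17.70 SM = 15.38088 nmi.
station C: 23984 m = 12.95032 nmi.
Spread: 15.38088 − 9.97000 = 5.411 nmi.

5.411 nmi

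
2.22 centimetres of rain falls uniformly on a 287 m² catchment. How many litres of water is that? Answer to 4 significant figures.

6371 litres

Depth: 2.22 cm × 10 = 22.2 mm.
1 mm over 1 m² is 1 L, so volume = 22.2 × 287 = 6371.4 L ≈ 6371 L.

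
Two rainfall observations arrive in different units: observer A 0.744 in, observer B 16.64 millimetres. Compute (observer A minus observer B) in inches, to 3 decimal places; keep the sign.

0.089 in

observer B: 16.64 mm = 0.65512 in.
Difference: 0.74400 − 0.65512 = 0.089 in.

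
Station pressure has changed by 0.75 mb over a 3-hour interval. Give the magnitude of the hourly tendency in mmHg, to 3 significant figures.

0.75 mb / 3 h × 0.750062 mmHg/mb = 0.188 mmHg/h.

0.188 mmHg per hour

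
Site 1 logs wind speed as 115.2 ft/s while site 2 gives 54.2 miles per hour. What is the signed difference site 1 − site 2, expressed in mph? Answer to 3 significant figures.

site 1: 115.2 ft/s = 78.545 mph.
Difference: 78.545 − 54.200 = 24.3 mph.

24.3 mph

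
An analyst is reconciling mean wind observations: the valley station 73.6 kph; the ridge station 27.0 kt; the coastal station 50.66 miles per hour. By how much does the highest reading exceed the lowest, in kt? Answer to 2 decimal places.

17.02 kt

the valley station: 73.6 km/h = 39.7408 kt.
the coastal station: 50.66 mph = 44.0223 kt.
Spread: 44.0223 − 27.0000 = 17.02 kt.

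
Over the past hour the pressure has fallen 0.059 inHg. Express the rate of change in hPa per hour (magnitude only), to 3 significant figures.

2.00 hPa per hour

0.059 inHg / 1 h × 33.8639 hPa/inHg = 2.00 hPa/h.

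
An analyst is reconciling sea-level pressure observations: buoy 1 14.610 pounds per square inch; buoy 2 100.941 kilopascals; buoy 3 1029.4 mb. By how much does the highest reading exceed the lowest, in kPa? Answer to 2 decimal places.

buoy 1: 14.610 psi = 100.7324 kPa.
buoy 3: 1029.4 mb = 102.9400 kPa.
Spread: 102.9400 − 100.7324 = 2.21 kPa.

2.21 kPa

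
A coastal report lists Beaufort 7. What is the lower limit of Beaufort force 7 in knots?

28 kt

Beaufort 7 (near gale) spans 28–33 knots.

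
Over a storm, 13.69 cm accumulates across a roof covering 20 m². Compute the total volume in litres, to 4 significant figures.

2738 litres

Depth: 13.69 cm × 10 = 136.9 mm.
1 mm over 1 m² is 1 L, so volume = 136.9 × 20 = 2738 L.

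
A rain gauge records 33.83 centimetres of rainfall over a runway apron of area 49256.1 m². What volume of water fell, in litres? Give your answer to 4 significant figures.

Depth: 33.83 cm × 10 = 338.3 mm.
1 mm over 1 m² is 1 L, so volume = 338.3 × 49256.1 = 16663339 L ≈ 16660000 L.

16660000 litres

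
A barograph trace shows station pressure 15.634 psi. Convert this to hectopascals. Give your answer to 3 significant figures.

1 psi = 68.9476 hPa, so 15.634 × 68.9476 = 1080 hPa.

1080 hPa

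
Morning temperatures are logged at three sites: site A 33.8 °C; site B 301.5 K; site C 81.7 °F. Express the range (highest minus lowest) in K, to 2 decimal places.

6.19 K

site B: 301.5 K = 28.350 °C.
site C: 81.7 °F = 27.611 °C.
Spread: 33.800 − 27.611 = 6.189 °C.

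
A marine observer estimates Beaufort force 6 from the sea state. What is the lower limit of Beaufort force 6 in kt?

22 kt

Beaufort 6 (strong breeze) spans 22–27 knots.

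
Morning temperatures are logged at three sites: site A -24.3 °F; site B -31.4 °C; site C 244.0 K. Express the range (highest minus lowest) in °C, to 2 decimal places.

site A: -24.3 °F = -31.278 °C.
site C: 244.0 K = -29.150 °C.
Spread: (-29.150) − (-31.400) = 2.250 °C.

2.25 °C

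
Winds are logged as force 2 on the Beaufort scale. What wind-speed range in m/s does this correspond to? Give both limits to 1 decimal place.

1.6 to 3.3 m/s

Beaufort 2 (light breeze) spans 1.6–3.3 m/s.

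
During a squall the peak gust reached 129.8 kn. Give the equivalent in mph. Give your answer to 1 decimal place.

1 kt = 1.15078 mph, so 129.8 × 1.15078 = 149.4 mph.

149.4 mph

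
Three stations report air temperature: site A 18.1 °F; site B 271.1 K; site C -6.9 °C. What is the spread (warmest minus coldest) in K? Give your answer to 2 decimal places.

site A: 18.1 °F = -7.722 °C.
site B: 271.1 K = -2.050 °C.
Spread: (-2.050) − (-7.722) = 5.672 °C.

5.67 K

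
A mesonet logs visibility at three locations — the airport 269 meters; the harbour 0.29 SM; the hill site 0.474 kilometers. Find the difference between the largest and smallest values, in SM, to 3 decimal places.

the airport: 269 m = 0.16715 SM.
the hill site: 0.474 km = 0.29453 SM.
Spread: 0.29453 − 0.16715 = 0.127 SM.

0.127 SM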